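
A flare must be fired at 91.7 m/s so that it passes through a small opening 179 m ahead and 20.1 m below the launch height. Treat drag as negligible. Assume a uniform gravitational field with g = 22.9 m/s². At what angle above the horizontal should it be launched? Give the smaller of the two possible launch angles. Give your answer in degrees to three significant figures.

Trajectory: y = x tanθ − g x² (1 + tan²θ)/(2v₀²). With x = 179, y = −20.1, v₀ = 91.7, g = 22.9:
43.63 tan²θ − 179 tanθ + (23.53) = 0.
tanθ = [179 ± √(179² − 4 × 43.63 × (23.53))] / (2 × 43.63) = (179 ± 167.1) / 87.26, giving tanθ = 0.1360 or 3.967.
θ = 7.742° or 75.85°; the smaller is 7.742°.

7.74°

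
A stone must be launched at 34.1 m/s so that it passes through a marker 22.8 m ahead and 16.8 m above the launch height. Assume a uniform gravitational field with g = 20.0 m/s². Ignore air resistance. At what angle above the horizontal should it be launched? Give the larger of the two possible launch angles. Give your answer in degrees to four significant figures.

75.51°

Trajectory: y = x tanθ − g x² (1 + tan²θ)/(2v₀²). With x = 22.8, y = 16.8, v₀ = 34.1, g = 20.0:
4.471 tan²θ − 22.8 tanθ + (21.27) = 0.
tanθ = [22.8 ± √(22.8² − 4 × 4.471 × (21.27))] / (2 × 4.471) = (22.8 ± 11.81) / 8.941, giving tanθ = 1.229 or 3.871.
θ = 50.87° or 75.51°; the larger is 75.51°.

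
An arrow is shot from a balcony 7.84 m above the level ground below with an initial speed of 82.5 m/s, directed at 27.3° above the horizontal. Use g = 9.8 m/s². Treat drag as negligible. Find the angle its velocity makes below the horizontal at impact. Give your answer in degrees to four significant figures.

28.51°

Horizontal component vₓ = 82.50 cos 27.3° = 73.31 m/s; vertical v_y0 = 82.50 sin 27.3° = 37.84 m/s.
With up positive and y = 0 at the ground: y(t) = 7.84 + (37.84) t − 4.900 t². Setting y = 0 and taking the positive root: t = [37.84 + √(37.84² + 2·9.80·7.84)] / 9.80 = (37.84 + 39.82) / 9.80 = 7.924 s.
At impact: v_y = v_y0 − g t = −39.82 m/s; vₓ = 73.31 m/s.
Angle below horizontal: arctan(|v_y|/vₓ) = arctan(39.82/73.31) = 28.51°.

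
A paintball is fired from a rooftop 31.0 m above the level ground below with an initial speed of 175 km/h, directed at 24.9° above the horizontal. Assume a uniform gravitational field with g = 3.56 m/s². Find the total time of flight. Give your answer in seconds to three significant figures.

Convert: 175 km/h = 175/3.6 = 48.61 m/s.
Components: vₓ = 48.61 cos 24.9° = 44.09 m/s, v_y0 = 48.61 sin 24.9° = 20.47 m/s.
Vertical motion (up positive, ground at y = 0): 1.780 t² − (20.47) t − 31.0 = 0, so t = (20.47 + √(20.47² + 2·3.56·31.0)) / 3.56 = (20.47 + 25.29) / 3.56 = 12.85 s.

12.9 s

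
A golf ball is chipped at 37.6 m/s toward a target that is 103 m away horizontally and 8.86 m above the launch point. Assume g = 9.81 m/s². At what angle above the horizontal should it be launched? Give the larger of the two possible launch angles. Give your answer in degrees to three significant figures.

66.0°

Trajectory: y = x tanθ − g x² (1 + tan²θ)/(2v₀²). With x = 103, y = 8.86, v₀ = 37.6, g = 9.81:
36.81 tan²θ − 103 tanθ + (45.67) = 0.
tanθ = [103 ± √(103² − 4 × 36.81 × (45.67))] / (2 × 36.81) = (103 ± 62.33) / 73.62, giving tanθ = 0.5524 or 2.246.
θ = 28.92° or 66.00°; the larger is 66.00°.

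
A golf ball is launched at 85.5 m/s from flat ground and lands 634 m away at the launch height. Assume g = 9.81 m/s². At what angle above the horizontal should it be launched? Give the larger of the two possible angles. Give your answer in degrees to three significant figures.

60.9°

R = v₀² sin 2θ / g gives sin 2θ = gR/v₀² = 9.81·634/85.5² = 0.8508.
2θ = 58.30° or 180° − 58.30° = 121.7°, so θ = 29.15° or 60.85°.
The larger angle is 60.85°.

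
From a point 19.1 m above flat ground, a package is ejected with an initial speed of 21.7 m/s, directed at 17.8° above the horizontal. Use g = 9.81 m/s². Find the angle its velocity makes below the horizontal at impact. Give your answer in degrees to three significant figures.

Horizontal component vₓ = 21.70 cos 17.8° = 20.66 m/s; vertical v_y0 = 21.70 sin 17.8° = 6.634 m/s.
Vertical motion (up positive, ground at y = 0): 4.905 t² − (6.634) t − 19.1 = 0, so t = (6.634 + √(6.634² + 2·9.81·19.1)) / 9.81 = (6.634 + 20.46) / 9.81 = 2.762 s.
At impact: v_y = v_y0 − g t = −20.46 m/s; vₓ = 20.66 m/s.
Angle below horizontal: arctan(|v_y|/vₓ) = arctan(20.46/20.66) = 44.72°.

44.7°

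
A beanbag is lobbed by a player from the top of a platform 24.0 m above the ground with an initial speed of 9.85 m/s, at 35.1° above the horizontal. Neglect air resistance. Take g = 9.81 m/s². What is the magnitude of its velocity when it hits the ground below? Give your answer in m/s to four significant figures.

23.83 m/s

Components: vₓ = 9.850 cos 35.1° = 8.059 m/s, v_y0 = 9.850 sin 35.1° = 5.664 m/s.
Vertical motion (up positive, ground at y = 0): 4.905 t² − (5.664) t − 24.0 = 0, so t = (5.664 + √(5.664² + 2·9.81·24.0)) / 9.81 = (5.664 + 22.43) / 9.81 = 2.863 s.
Vertical velocity at impact: v_y = v_y0 − g t = 5.664 − 9.81 × 2.863 = −22.43 m/s.
Speed: |v| = √(vₓ² + v_y²) = √(8.059² + 22.43²) = 23.83 m/s.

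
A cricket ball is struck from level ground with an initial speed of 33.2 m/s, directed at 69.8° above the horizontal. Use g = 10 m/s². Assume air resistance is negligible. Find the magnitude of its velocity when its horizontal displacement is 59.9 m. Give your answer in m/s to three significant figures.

vₓ = 33.20 cos 69.8° = 11.46 m/s; v_y0 = 33.20 sin 69.8° = 31.16 m/s.
Time to reach x = 59.9 m: t = x/vₓ = 59.9/11.46 = 5.225 s.
Vertical velocity there: v_y = v_y0 − g t = 31.16 − 10.0 × 5.225 = −21.09 m/s.
Speed: √(vₓ² + v_y²) = √(11.46² + 21.09²) = 24.01 m/s.

24.0 m/s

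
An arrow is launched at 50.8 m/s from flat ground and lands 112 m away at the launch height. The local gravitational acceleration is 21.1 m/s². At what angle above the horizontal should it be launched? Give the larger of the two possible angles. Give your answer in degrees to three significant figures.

56.8°

Level-ground range R = v₀² sin(2θ)/g ⇒ sin(2θ) = gR/v₀² = 21.1 × 112 / 50.8² = 0.9157.
2θ = 66.31° or 180° − 66.31° = 113.7°, so θ = 33.16° or 56.84°.
The larger angle is 56.84°.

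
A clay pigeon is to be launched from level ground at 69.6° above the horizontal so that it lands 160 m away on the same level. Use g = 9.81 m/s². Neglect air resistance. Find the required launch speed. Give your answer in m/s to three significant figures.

Level-ground range: R = v₀² sin(2θ)/g, so v₀ = √(gR / sin 2θ).
v₀ = √(9.81 × 160 / sin 139.2°) = √(1570 / 0.6534) = √2402.1 = 49.01 m/s.

49.0 m/s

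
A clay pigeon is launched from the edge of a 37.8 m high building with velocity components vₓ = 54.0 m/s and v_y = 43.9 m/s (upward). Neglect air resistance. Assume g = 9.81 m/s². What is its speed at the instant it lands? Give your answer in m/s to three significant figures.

With up positive and y = 0 at the ground: y(t) = 37.8 + (43.90) t − 4.905 t². Setting y = 0 and taking the positive root: t = [43.90 + √(43.90² + 2·9.81·37.8)] / 9.81 = (43.90 + 51.66) / 9.81 = 9.741 s.
Vertical velocity at impact: v_y = v_y0 − g t = 43.90 − 9.81 × 9.741 = −51.66 m/s.
Speed: |v| = √(vₓ² + v_y²) = √(54.00² + 51.66²) = 74.73 m/s.

74.7 m/s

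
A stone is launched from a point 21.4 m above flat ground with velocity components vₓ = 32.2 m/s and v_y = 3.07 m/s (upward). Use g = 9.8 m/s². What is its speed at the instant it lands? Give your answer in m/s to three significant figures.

With up positive and y = 0 at the ground: y(t) = 21.4 + (3.070) t − 4.900 t². Setting y = 0 and taking the positive root: t = [3.070 + √(3.070² + 2·9.80·21.4)] / 9.80 = (3.070 + 20.71) / 9.80 = 2.426 s.
Vertical velocity at impact: v_y = v_y0 − g t = 3.070 − 9.80 × 2.426 = −20.71 m/s.
Speed: |v| = √(vₓ² + v_y²) = √(32.20² + 20.71²) = 38.28 m/s.

38.3 m/s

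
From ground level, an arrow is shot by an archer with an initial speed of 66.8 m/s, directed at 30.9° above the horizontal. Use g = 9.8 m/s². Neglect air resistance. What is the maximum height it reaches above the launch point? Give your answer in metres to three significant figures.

vₓ = 66.80 cos 30.9° = 57.32 m/s; v_y0 = 66.80 sin 30.9° = 34.30 m/s.
At the apex v_y = 0, so H = v_y0²/(2g) = 34.30²/19.60 = 60.04 m.

60.0 m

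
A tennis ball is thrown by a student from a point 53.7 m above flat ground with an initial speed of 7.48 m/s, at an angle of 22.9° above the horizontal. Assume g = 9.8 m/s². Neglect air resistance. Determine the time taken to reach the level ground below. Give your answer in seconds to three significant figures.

Horizontal component vₓ = 7.480 cos 22.9° = 6.890 m/s; vertical v_y0 = 7.480 sin 22.9° = 2.911 m/s.
The projectile lands when y = 53.7 + (2.911) t − ½·9.80·t² = 0. Positive root: t = (2.911 + √(2.911² + 2·9.80·53.7)) / 9.80 = (2.911 + 32.57) / 9.80 = 3.621 s.

3.62 s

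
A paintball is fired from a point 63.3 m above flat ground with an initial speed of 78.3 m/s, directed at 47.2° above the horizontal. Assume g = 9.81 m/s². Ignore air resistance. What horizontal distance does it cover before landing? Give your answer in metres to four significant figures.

Horizontal component vₓ = 78.30 cos 47.2° = 53.20 m/s; vertical v_y0 = 78.30 sin 47.2° = 57.45 m/s.
Vertical motion (up positive, ground at y = 0): 4.905 t² − (57.45) t − 63.3 = 0, so t = (57.45 + √(57.45² + 2·9.81·63.3)) / 9.81 = (57.45 + 67.40) / 9.81 = 12.73 s.
Horizontal distance: R = vₓ t = 53.20 × 12.73 = 677.1 m.

677.1 m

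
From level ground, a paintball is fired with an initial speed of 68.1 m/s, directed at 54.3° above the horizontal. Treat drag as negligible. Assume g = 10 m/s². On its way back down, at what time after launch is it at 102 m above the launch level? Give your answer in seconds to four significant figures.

Components: vₓ = 68.10 cos 54.3° = 39.74 m/s, v_y0 = 68.10 sin 54.3° = 55.30 m/s.
Height y(t) = 55.30 t − 5.000 t² = 102 gives 5.000 t² − 55.30 t + 102 = 0.
Quadratic formula: t = (55.30 ± √1018.4) / 10.0 = (55.30 ± 31.91) / 10.0 → t = 2.339 s or 8.722 s.
The descending-branch root is 8.722 s.

8.722 s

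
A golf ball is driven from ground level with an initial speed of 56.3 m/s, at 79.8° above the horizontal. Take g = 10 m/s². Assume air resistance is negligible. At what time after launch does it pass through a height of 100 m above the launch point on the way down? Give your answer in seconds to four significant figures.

8.813 s

vₓ = 56.30 cos 79.8° = 9.970 m/s; v_y0 = 56.30 sin 79.8° = 55.41 m/s.
Require v_y0 t − ½ g t² = 100, i.e. 5.000 t² − 55.41 t + 100 = 0.
t = [55.41 ± √(55.41² − 2·10.0·100)] / 10.0 = (55.41 ± 32.72) / 10.0, so t = 2.269 s or t = 8.813 s.
The descending-branch root is 8.813 s.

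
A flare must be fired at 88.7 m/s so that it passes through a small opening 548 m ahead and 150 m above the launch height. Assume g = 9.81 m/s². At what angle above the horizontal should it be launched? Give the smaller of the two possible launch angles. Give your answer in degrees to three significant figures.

41.3°

Trajectory: y = x tanθ − g x² (1 + tan²θ)/(2v₀²). With x = 548, y = 150, v₀ = 88.7, g = 9.81:
187.2 tan²θ − 548 tanθ + (337.2) = 0.
tanθ = [548 ± √(548² − 4 × 187.2 × (337.2))] / (2 × 187.2) = (548 ± 218.6) / 374.4, giving tanθ = 0.8798 or 2.047.
θ = 41.34° or 63.97°; the smaller is 41.34°.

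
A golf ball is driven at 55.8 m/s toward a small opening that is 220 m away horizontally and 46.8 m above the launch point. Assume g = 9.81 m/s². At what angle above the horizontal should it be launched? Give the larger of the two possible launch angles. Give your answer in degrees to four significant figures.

64.81°

Trajectory: y = x tanθ − g x² (1 + tan²θ)/(2v₀²). With x = 220, y = 46.8, v₀ = 55.8, g = 9.81:
76.25 tan²θ − 220 tanθ + (123.0) = 0.
tanθ = [220 ± √(220² − 4 × 76.25 × (123.0))] / (2 × 76.25) = (220 ± 104.3) / 152.5, giving tanθ = 0.7589 or 2.127.
θ = 37.19° or 64.81°; the larger is 64.81°.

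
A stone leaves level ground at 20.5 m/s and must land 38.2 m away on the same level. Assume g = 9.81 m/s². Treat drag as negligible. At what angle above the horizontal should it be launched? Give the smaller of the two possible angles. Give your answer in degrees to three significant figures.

R = v₀² sin 2θ / g gives sin 2θ = gR/v₀² = 9.81·38.2/20.5² = 0.8917.
2θ = 63.09° or 180° − 63.09° = 116.9°, so θ = 31.54° or 58.46°.
The smaller angle is 31.54°.

31.5°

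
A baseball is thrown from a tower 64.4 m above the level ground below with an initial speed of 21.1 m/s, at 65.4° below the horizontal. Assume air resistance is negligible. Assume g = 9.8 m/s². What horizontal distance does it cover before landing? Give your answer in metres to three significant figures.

19.0 m

Components: vₓ = 21.10 cos 65.4° = 8.784 m/s, v_y0 = −19.18 m/s (downward).
The projectile lands when y = 64.4 + (−19.18) t − ½·9.80·t² = 0. Positive root: t = (−19.18 + √(19.18² + 2·9.80·64.4)) / 9.80 = (−19.18 + 40.38) / 9.80 = 2.162 s.
Horizontal distance: R = vₓ t = 8.784 × 2.162 = 18.99 m.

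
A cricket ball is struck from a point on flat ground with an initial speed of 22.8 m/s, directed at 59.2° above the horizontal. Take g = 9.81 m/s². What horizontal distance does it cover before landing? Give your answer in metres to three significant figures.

Components: vₓ = 22.80 cos 59.2° = 11.67 m/s, v_y0 = 22.80 sin 59.2° = 19.58 m/s.
Flight time T = 2 v_y0 / g = 3.993 s.
Horizontal distance R = vₓ T = 11.67 × 3.993 = 46.61 m.

46.6 m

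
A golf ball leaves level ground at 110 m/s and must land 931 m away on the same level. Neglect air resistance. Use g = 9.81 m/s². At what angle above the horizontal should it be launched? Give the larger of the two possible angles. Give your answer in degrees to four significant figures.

From R = (v₀²/g) sin 2θ: sin 2θ = 9.81 × 931 / 12100 = 0.7548.
2θ = 49.01° or 180° − 49.01° = 131.0°, so θ = 24.50° or 65.50°.
The larger angle is 65.50°.

65.50°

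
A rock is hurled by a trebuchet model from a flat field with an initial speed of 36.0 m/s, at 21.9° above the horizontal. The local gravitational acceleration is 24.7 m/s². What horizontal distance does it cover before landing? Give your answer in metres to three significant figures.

36.3 m

vₓ = 36.00 cos 21.9° = 33.40 m/s; v_y0 = 36.00 sin 21.9° = 13.43 m/s.
Time aloft: T = 2 v_y0 / g = 2 × 13.43 / 24.7 = 1.087 s.
Range: R = vₓ T = 33.40 × 1.087 = 36.32 m.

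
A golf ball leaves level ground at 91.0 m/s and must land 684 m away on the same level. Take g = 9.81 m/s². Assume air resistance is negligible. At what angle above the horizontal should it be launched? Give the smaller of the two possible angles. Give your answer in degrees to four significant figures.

R = v₀² sin 2θ / g gives sin 2θ = gR/v₀² = 9.81·684/91.0² = 0.8103.
2θ = 54.12° or 180° − 54.12° = 125.9°, so θ = 27.06° or 62.94°.
The smaller angle is 27.06°.

27.06°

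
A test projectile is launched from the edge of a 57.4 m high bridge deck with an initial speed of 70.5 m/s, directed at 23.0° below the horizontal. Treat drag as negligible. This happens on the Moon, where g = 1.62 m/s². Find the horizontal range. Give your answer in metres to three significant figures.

128 m

vₓ = 70.50 cos 23.0° = 64.90 m/s; v_y0 = −27.55 m/s (downward).
Vertical motion (up positive, ground at y = 0): 0.8100 t² − (−27.55) t − 57.4 = 0, so t = (−27.55 + √(27.55² + 2·1.62·57.4)) / 1.62 = (−27.55 + 30.74) / 1.62 = 1.970 s.
Horizontal distance: R = vₓ t = 64.90 × 1.970 = 127.8 m.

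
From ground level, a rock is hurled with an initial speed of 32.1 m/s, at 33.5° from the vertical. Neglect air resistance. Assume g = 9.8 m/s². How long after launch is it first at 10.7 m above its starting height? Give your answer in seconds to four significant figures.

Horizontal component vₓ = 32.10 sin 33.5° = 17.72 m/s; vertical v_y0 = 32.10 cos 33.5° = 26.77 m/s.
Require v_y0 t − ½ g t² = 10.7, i.e. 4.900 t² − 26.77 t + 10.7 = 0.
Quadratic formula: t = (26.77 ± √506.79) / 9.80 = (26.77 ± 22.51) / 9.80 → t = 0.4343 s or 5.029 s.
The first (ascending) time is 0.4343 s.

0.4343 s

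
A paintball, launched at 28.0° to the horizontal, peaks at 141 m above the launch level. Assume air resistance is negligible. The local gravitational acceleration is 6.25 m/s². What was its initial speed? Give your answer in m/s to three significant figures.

89.4 m/s

At the peak v_y = 0, so v_y0 = √(2gH) = √(2 × 6.25 × 141) = 41.98 m/s.
v_y0 = v₀ sin θ ⇒ v₀ = 41.98 / sin 28.0° = 89.42 m/s.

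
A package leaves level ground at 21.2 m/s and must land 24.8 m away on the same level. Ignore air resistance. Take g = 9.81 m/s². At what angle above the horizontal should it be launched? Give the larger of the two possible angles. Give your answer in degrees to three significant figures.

73.6°

R = v₀² sin 2θ / g gives sin 2θ = gR/v₀² = 9.81·24.8/21.2² = 0.5413.
2θ = 32.77° or 180° − 32.77° = 147.2°, so θ = 16.39° or 73.61°.
The larger angle is 73.61°.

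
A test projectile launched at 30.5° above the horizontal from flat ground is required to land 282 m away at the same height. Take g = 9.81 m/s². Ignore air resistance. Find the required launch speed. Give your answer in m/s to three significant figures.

56.2 m/s

On level ground R = v₀² sin 2θ / g ⇒ v₀ = √(gR / sin 2θ).
v₀ = √(9.81 × 282 / sin 61.00°) = √(2766 / 0.8746) = √3163.0 = 56.24 m/s.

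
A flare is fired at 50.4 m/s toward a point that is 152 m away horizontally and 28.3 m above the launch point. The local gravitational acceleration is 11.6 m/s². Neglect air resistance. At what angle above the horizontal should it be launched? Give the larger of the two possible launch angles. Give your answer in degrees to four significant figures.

Trajectory: y = x tanθ − g x² (1 + tan²θ)/(2v₀²). With x = 152, y = 28.3, v₀ = 50.4, g = 11.6:
52.75 tan²θ − 152 tanθ + (81.05) = 0.
tanθ = [152 ± √(152² − 4 × 52.75 × (81.05))] / (2 × 52.75) = (152 ± 77.46) / 105.5, giving tanθ = 0.7065 or 2.175.
θ = 35.24° or 65.31°; the larger is 65.31°.

65.31°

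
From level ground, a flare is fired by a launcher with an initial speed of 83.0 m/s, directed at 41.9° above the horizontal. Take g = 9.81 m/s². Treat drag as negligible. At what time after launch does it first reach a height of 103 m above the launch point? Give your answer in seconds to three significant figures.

Horizontal component vₓ = 83.00 cos 41.9° = 61.78 m/s; vertical v_y0 = 83.00 sin 41.9° = 55.43 m/s.
Height y(t) = 55.43 t − 4.905 t² = 103 gives 4.905 t² − 55.43 t + 103 = 0.
Quadratic formula: t = (55.43 ± √1051.6) / 9.81 = (55.43 ± 32.43) / 9.81 → t = 2.345 s or 8.956 s.
The first (ascending) time is 2.345 s.

2.34 s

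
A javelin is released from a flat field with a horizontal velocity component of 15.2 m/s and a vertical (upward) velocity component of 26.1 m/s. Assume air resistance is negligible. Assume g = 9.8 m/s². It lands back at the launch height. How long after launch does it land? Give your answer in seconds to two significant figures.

5.3 s

Landing at launch height ⇒ T = 2 v_y0 / g = 2 × 26.10 / 9.80 = 5.327 s.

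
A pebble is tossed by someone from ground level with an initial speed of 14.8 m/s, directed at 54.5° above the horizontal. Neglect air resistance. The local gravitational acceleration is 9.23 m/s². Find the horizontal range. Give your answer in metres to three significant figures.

22.4 m

Horizontal component vₓ = 14.80 cos 54.5° = 8.594 m/s; vertical v_y0 = 14.80 sin 54.5° = 12.05 m/s.
Time aloft: T = 2 v_y0 / g = 2 × 12.05 / 9.23 = 2.611 s.
Horizontal distance R = vₓ T = 8.594 × 2.611 = 22.44 m.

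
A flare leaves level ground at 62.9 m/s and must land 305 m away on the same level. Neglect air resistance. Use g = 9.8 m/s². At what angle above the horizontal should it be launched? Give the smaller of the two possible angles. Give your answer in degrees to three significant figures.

From R = (v₀²/g) sin 2θ: sin 2θ = 9.80 × 305 / 3956.4 = 0.7555.
2θ = 49.07° or 180° − 49.07° = 130.9°, so θ = 24.53° or 65.47°.
The smaller angle is 24.53°.

24.5°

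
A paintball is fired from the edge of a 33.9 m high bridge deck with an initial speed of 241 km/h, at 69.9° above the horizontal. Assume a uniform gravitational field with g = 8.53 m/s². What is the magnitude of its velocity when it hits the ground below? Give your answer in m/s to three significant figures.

71.1 m/s

Convert: 241 km/h = 241/3.6 = 66.94 m/s.
Resolve: vₓ = 66.94 cos 69.9° = 23.01 m/s and v_y0 = 66.94 sin 69.9° = 62.87 m/s.
The projectile lands when y = 33.9 + (62.87) t − ½·8.53·t² = 0. Positive root: t = (62.87 + √(62.87² + 2·8.53·33.9)) / 8.53 = (62.87 + 67.31) / 8.53 = 15.26 s.
Vertical velocity at impact: v_y = v_y0 − g t = 62.87 − 8.53 × 15.26 = −67.31 m/s.
Speed: |v| = √(vₓ² + v_y²) = √(23.01² + 67.31²) = 71.13 m/s.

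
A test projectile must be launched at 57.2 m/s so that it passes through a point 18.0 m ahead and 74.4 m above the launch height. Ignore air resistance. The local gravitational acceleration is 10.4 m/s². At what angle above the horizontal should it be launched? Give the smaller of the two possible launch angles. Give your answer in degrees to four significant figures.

Trajectory: y = x tanθ − g x² (1 + tan²θ)/(2v₀²). With x = 18.0, y = 74.4, v₀ = 57.2, g = 10.4:
0.5149 tan²θ − 18.0 tanθ + (74.91) = 0.
tanθ = [18.0 ± √(18.0² − 4 × 0.5149 × (74.91))] / (2 × 0.5149) = (18.0 ± 13.03) / 1.030, giving tanθ = 4.829 or 30.13.
θ = 78.30° or 88.10°; the smaller is 78.30°.

78.30°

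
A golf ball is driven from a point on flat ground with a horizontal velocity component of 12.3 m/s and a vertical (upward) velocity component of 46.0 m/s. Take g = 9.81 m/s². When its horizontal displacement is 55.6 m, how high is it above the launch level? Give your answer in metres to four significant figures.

107.7 m

x = vₓ t ⇒ t = 55.6/12.30 = 4.520 s.
Height: y = v_y0 t − ½ g t² = 46.00 × 4.520 − 4.905 × 4.520² = 207.9 − 100.2 = 107.7 m.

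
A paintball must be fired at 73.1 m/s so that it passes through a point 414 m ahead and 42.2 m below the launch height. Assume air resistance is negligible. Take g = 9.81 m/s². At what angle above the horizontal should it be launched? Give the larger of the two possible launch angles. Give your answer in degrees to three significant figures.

66.6°

Trajectory: y = x tanθ − g x² (1 + tan²θ)/(2v₀²). With x = 414, y = −42.2, v₀ = 73.1, g = 9.81:
157.3 tan²θ − 414 tanθ + (115.1) = 0.
tanθ = [414 ± √(414² − 4 × 157.3 × (115.1))] / (2 × 157.3) = (414 ± 314.6) / 314.7, giving tanθ = 0.3160 or 2.315.
θ = 17.54° or 66.64°; the larger is 66.64°.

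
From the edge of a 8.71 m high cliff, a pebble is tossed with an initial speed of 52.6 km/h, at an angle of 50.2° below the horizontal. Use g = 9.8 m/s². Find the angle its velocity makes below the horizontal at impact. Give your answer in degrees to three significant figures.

61.5°

Convert: 52.6 km/h = 52.6/3.6 = 14.61 m/s.
Components: vₓ = 14.61 cos 50.2° = 9.353 m/s, v_y0 = −11.23 m/s (downward).
Vertical motion (up positive, ground at y = 0): 4.900 t² − (−11.23) t − 8.71 = 0, so t = (−11.23 + √(11.23² + 2·9.80·8.71)) / 9.80 = (−11.23 + 17.23) / 9.80 = 0.6123 s.
At impact: v_y = v_y0 − g t = −17.23 m/s; vₓ = 9.353 m/s.
Angle below horizontal: arctan(|v_y|/vₓ) = arctan(17.23/9.353) = 61.50°.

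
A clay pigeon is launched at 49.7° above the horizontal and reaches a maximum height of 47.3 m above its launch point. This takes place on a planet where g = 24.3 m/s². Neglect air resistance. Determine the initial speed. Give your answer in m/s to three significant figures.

62.9 m/s

At the peak v_y = 0, so v_y0 = √(2gH) = √(2 × 24.3 × 47.3) = 47.95 m/s.
v_y0 = v₀ sin θ ⇒ v₀ = 47.95 / sin 49.7° = 62.87 m/s.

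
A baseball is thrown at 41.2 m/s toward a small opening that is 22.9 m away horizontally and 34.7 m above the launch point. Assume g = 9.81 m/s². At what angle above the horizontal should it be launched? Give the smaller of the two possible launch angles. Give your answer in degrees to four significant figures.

Trajectory: y = x tanθ − g x² (1 + tan²θ)/(2v₀²). With x = 22.9, y = 34.7, v₀ = 41.2, g = 9.81:
1.515 tan²θ − 22.9 tanθ + (36.22) = 0.
tanθ = [22.9 ± √(22.9² − 4 × 1.515 × (36.22))] / (2 × 1.515) = (22.9 ± 17.46) / 3.031, giving tanθ = 1.795 or 13.32.
θ = 60.87° or 85.71°; the smaller is 60.87°.

60.87°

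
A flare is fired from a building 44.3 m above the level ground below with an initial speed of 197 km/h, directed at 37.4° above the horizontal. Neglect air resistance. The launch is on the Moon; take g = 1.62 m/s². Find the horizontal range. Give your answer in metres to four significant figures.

Convert: 197 km/h = 197/3.6 = 54.72 m/s.
Resolve: vₓ = 54.72 cos 37.4° = 43.47 m/s and v_y0 = 54.72 sin 37.4° = 33.24 m/s.
The projectile lands when y = 44.3 + (33.24) t − ½·1.62·t² = 0. Positive root: t = (33.24 + √(33.24² + 2·1.62·44.3)) / 1.62 = (33.24 + 35.33) / 1.62 = 42.33 s.
Horizontal distance: R = vₓ t = 43.47 × 42.33 = 1840 m.

1840 m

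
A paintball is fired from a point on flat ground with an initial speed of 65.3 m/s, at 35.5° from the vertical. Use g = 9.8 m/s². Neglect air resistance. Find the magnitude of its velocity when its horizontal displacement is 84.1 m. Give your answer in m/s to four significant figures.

49.25 m/s

Resolve: vₓ = 65.30 sin 35.5° = 37.92 m/s and v_y0 = 65.30 cos 35.5° = 53.16 m/s.
x = vₓ t ⇒ t = 84.1/37.92 = 2.218 s.
Vertical velocity there: v_y = v_y0 − g t = 53.16 − 9.80 × 2.218 = 31.43 m/s.
Speed: √(vₓ² + v_y²) = √(37.92² + 31.43²) = 49.25 m/s.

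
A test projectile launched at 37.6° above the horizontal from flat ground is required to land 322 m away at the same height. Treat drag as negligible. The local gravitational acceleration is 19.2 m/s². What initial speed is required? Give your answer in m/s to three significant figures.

From R = (v₀² / g) sin 2θ: v₀ = √(gR / sin 2θ).
v₀ = √(19.2 × 322 / sin 75.20°) = √(6182 / 0.9668) = √6394.5 = 79.97 m/s.

80.0 m/s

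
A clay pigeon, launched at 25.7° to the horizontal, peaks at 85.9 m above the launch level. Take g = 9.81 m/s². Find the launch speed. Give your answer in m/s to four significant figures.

At the peak v_y = 0, so v_y0 = √(2gH) = √(2 × 9.81 × 85.9) = 41.05 m/s.
v_y0 = v₀ sin θ ⇒ v₀ = 41.05 / sin 25.7° = 94.67 m/s.

94.67 m/s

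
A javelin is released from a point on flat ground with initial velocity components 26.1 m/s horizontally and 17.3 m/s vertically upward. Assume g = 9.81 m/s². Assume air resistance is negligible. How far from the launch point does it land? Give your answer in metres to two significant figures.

92 m

Time aloft: T = 2 v_y0 / g = 2 × 17.30 / 9.81 = 3.527 s.
Range: R = vₓ T = 26.10 × 3.527 = 92.06 m.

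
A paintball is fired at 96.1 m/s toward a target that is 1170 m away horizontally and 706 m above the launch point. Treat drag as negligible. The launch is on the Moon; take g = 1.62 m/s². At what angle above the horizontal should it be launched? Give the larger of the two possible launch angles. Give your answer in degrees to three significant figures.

83.6°

Trajectory: y = x tanθ − g x² (1 + tan²θ)/(2v₀²). With x = 1170, y = 706, v₀ = 96.1, g = 1.62:
120.1 tan²θ − 1170 tanθ + (826.1) = 0.
tanθ = [1170 ± √(1170² − 4 × 120.1 × (826.1))] / (2 × 120.1) = (1170 ± 986.0) / 240.1, giving tanθ = 0.7663 or 8.979.
θ = 37.46° or 83.64°; the larger is 83.64°.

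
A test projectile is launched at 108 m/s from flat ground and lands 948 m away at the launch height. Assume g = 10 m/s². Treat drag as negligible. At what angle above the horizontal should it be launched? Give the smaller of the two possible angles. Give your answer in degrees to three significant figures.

27.2°

From R = (v₀²/g) sin 2θ: sin 2θ = 10.0 × 948 / 11664 = 0.8128.
2θ = 54.37° or 180° − 54.37° = 125.6°, so θ = 27.18° or 62.82°.
The smaller angle is 27.18°.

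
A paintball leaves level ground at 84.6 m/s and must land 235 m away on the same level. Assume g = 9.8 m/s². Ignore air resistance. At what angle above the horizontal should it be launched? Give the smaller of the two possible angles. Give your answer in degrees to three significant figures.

9.39°

Level-ground range R = v₀² sin(2θ)/g ⇒ sin(2θ) = gR/v₀² = 9.80 × 235 / 84.6² = 0.3218.
2θ = 18.77° or 180° − 18.77° = 161.2°, so θ = 9.385° or 80.61°.
The smaller angle is 9.385°.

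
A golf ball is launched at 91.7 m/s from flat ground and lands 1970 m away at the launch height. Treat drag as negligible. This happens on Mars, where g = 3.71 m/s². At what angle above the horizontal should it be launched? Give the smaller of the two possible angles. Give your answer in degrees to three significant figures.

30.2°

Level-ground range R = v₀² sin(2θ)/g ⇒ sin(2θ) = gR/v₀² = 3.71 × 1970 / 91.7² = 0.8692.
2θ = 60.36° or 180° − 60.36° = 119.6°, so θ = 30.18° or 59.82°.
The smaller angle is 30.18°.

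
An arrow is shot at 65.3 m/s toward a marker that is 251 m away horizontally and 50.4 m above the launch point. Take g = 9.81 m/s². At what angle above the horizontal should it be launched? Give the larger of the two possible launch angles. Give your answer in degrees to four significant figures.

Trajectory: y = x tanθ − g x² (1 + tan²θ)/(2v₀²). With x = 251, y = 50.4, v₀ = 65.3, g = 9.81:
72.47 tan²θ − 251 tanθ + (122.9) = 0.
tanθ = [251 ± √(251² − 4 × 72.47 × (122.9))] / (2 × 72.47) = (251 ± 165.5) / 144.9, giving tanθ = 0.5900 or 2.873.
θ = 30.54° or 70.81°; the larger is 70.81°.

70.81°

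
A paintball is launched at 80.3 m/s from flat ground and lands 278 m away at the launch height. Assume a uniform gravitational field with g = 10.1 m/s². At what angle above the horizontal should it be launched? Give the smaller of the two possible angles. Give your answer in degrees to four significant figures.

12.91°

From R = (v₀²/g) sin 2θ: sin 2θ = 10.1 × 278 / 6448.1 = 0.4354.
2θ = 25.81° or 180° − 25.81° = 154.2°, so θ = 12.91° or 77.09°.
The smaller angle is 12.91°.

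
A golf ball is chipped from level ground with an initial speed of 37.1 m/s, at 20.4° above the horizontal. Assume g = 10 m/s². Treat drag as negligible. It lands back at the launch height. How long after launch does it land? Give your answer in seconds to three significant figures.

Horizontal component vₓ = 37.10 cos 20.4° = 34.77 m/s; vertical v_y0 = 37.10 sin 20.4° = 12.93 m/s.
Landing at launch height ⇒ T = 2 v_y0 / g = 2 × 12.93 / 10.0 = 2.586 s.

2.59 s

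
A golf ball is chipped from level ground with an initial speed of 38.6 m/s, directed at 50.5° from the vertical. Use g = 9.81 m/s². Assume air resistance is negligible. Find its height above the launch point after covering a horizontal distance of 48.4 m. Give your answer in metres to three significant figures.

26.9 m

Resolve: vₓ = 38.60 sin 50.5° = 29.78 m/s and v_y0 = 38.60 cos 50.5° = 24.55 m/s.
At x = 48.4 m, t = x/vₓ = 48.4/29.78 = 1.625 s.
Height: y = v_y0 t − ½ g t² = 24.55 × 1.625 − 4.905 × 1.625² = 39.90 − 12.95 = 26.95 m.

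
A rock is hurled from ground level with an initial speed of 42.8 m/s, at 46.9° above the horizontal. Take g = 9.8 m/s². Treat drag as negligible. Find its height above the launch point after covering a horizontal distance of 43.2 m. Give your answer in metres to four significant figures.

Resolve: vₓ = 42.80 cos 46.9° = 29.24 m/s and v_y0 = 42.80 sin 46.9° = 31.25 m/s.
Time to reach x = 43.2 m: t = x/vₓ = 43.2/29.24 = 1.477 s.
Height: y = v_y0 t − ½ g t² = 31.25 × 1.477 − 4.900 × 1.477² = 46.16 − 10.69 = 35.47 m.

35.47 m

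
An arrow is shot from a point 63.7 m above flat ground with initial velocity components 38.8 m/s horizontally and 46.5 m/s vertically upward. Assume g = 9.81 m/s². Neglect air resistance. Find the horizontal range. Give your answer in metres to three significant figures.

415 m

With up positive and y = 0 at the ground: y(t) = 63.7 + (46.50) t − 4.905 t². Setting y = 0 and taking the positive root: t = [46.50 + √(46.50² + 2·9.81·63.7)] / 9.81 = (46.50 + 58.41) / 9.81 = 10.69 s.
Horizontal distance: R = vₓ t = 38.80 × 10.69 = 414.9 m.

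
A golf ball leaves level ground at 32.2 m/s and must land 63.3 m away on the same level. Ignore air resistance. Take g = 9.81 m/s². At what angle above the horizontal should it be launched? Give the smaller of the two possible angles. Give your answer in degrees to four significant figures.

18.40°

Level-ground range R = v₀² sin(2θ)/g ⇒ sin(2θ) = gR/v₀² = 9.81 × 63.3 / 32.2² = 0.5989.
2θ = 36.79° or 180° − 36.79° = 143.2°, so θ = 18.40° or 71.60°.
The smaller angle is 18.40°.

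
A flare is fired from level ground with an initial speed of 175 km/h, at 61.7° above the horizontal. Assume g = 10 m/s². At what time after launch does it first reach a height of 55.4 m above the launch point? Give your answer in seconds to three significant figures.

1.59 s

Convert: 175 km/h = 175/3.6 = 48.61 m/s.
Components: vₓ = 48.61 cos 61.7° = 23.05 m/s, v_y0 = 48.61 sin 61.7° = 42.80 m/s.
Height y(t) = 42.80 t − 5.000 t² = 55.4 gives 5.000 t² − 42.80 t + 55.4 = 0.
t = [42.80 ± √(42.80² − 2·10.0·55.4)] / 10.0 = (42.80 ± 26.91) / 10.0, so t = 1.590 s or t = 6.971 s.
The first (ascending) time is 1.590 s.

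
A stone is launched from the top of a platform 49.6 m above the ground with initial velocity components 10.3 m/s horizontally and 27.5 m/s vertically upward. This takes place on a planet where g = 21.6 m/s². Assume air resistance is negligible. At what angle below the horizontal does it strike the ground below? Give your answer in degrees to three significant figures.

Vertical motion (up positive, ground at y = 0): 10.80 t² − (27.50) t − 49.6 = 0, so t = (27.50 + √(27.50² + 2·21.6·49.6)) / 21.6 = (27.50 + 53.84) / 21.6 = 3.766 s.
At impact: v_y = v_y0 − g t = −53.84 m/s; vₓ = 10.30 m/s.
Angle below horizontal: arctan(|v_y|/vₓ) = arctan(53.84/10.30) = 79.17°.

79.2°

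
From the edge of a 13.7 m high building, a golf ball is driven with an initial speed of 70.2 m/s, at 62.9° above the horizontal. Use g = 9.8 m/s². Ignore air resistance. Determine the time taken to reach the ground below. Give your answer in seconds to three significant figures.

vₓ = 70.20 cos 62.9° = 31.98 m/s; v_y0 = 70.20 sin 62.9° = 62.49 m/s.
With up positive and y = 0 at the ground: y(t) = 13.7 + (62.49) t − 4.900 t². Setting y = 0 and taking the positive root: t = [62.49 + √(62.49² + 2·9.80·13.7)] / 9.80 = (62.49 + 64.61) / 9.80 = 12.97 s.

13.0 s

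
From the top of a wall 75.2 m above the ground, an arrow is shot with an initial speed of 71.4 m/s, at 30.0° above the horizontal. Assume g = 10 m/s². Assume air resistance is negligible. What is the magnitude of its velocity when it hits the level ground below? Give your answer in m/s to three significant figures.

81.3 m/s

Components: vₓ = 71.40 cos 30.0° = 61.83 m/s, v_y0 = 71.40 sin 30.0° = 35.70 m/s.
With up positive and y = 0 at the ground: y(t) = 75.2 + (35.70) t − 5.000 t². Setting y = 0 and taking the positive root: t = [35.70 + √(35.70² + 2·10.0·75.2)] / 10.0 = (35.70 + 52.71) / 10.0 = 8.841 s.
Vertical velocity at impact: v_y = v_y0 − g t = 35.70 − 10.0 × 8.841 = −52.71 m/s.
Speed: |v| = √(vₓ² + v_y²) = √(61.83² + 52.71²) = 81.25 m/s.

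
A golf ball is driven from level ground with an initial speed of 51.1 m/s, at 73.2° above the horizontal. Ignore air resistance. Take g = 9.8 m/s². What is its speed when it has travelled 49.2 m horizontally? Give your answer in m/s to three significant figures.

22.0 m/s

Resolve: vₓ = 51.10 cos 73.2° = 14.77 m/s and v_y0 = 51.10 sin 73.2° = 48.92 m/s.
Time to reach x = 49.2 m: t = x/vₓ = 49.2/14.77 = 3.331 s.
Vertical velocity there: v_y = v_y0 − g t = 48.92 − 9.80 × 3.331 = 16.27 m/s.
Speed: √(vₓ² + v_y²) = √(14.77² + 16.27²) = 21.98 m/s.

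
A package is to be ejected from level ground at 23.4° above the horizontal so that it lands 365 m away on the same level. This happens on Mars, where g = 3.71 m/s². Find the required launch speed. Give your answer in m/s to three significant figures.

Level-ground range: R = v₀² sin(2θ)/g, so v₀ = √(gR / sin 2θ).
v₀ = √(3.71 × 365 / sin 46.80°) = √(1354 / 0.7290) = √1857.6 = 43.10 m/s.

43.1 m/s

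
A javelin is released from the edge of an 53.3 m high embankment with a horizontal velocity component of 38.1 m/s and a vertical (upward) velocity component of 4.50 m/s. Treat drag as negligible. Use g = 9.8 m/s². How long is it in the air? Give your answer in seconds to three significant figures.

3.79 s

With up positive and y = 0 at the ground: y(t) = 53.3 + (4.500) t − 4.900 t². Setting y = 0 and taking the positive root: t = [4.500 + √(4.500² + 2·9.80·53.3)] / 9.80 = (4.500 + 32.63) / 9.80 = 3.789 s.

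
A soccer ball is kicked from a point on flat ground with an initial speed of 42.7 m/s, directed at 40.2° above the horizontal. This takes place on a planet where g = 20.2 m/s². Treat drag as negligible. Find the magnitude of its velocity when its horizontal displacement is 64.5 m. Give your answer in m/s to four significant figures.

Components: vₓ = 42.70 cos 40.2° = 32.61 m/s, v_y0 = 42.70 sin 40.2° = 27.56 m/s.
At x = 64.5 m, t = x/vₓ = 64.5/32.61 = 1.978 s.
Vertical velocity there: v_y = v_y0 − g t = 27.56 − 20.2 × 1.978 = −12.39 m/s.
Speed: √(vₓ² + v_y²) = √(32.61² + 12.39²) = 34.89 m/s.

34.89 m/s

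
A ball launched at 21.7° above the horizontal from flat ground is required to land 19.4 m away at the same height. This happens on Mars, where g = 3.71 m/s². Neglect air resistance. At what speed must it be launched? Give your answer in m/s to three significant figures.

10.2 m/s

On level ground R = v₀² sin 2θ / g ⇒ v₀ = √(gR / sin 2θ).
v₀ = √(3.71 × 19.4 / sin 43.40°) = √(71.97 / 0.6871) = √104.75 = 10.23 m/s.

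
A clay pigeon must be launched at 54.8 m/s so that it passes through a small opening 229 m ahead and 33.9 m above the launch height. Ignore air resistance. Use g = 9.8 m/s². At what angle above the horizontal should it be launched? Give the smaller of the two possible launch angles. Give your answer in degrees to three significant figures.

35.4°

Trajectory: y = x tanθ − g x² (1 + tan²θ)/(2v₀²). With x = 229, y = 33.9, v₀ = 54.8, g = 9.80:
85.57 tan²θ − 229 tanθ + (119.5) = 0.
tanθ = [229 ± √(229² − 4 × 85.57 × (119.5))] / (2 × 85.57) = (229 ± 107.5) / 171.1, giving tanθ = 0.7101 or 1.966.
θ = 35.38° or 63.04°; the smaller is 35.38°.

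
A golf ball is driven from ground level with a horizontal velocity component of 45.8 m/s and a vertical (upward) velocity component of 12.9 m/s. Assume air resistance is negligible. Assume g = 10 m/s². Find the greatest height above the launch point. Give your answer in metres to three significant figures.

Maximum height: H = v_y0² / (2g) = 12.90² / (2 × 10.0) = 8.320 m.

8.32 m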